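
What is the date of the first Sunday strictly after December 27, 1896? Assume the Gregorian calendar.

January 3, 1897

Dec 27, 1896 is a Sunday.
From Sunday to the next Sunday is 7 days.
Dec 27, 1896 + 7 = Jan 3, 1897.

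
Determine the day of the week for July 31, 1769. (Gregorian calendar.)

Doomsday rule: the anchor day for the 1700s is Sunday. For year 69: 69÷12 = 5 r 9, and 9÷4 = 2, so 5+9+2 = 16.
Sunday + 16 ≡ Tuesday — that's 1769's doomsday.
In July the doomsday date is Jul 11.
Jul 31 is 20 days after Jul 11; 20 mod 7 = 6, so Tuesday + 6 = Monday.

Monday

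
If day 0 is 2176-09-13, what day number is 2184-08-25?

Sep 13, 2176 → Sep 13, 2177: 365 days.
Sep 13, 2177 → Sep 13, 2178: 365 days.
Sep 13, 2178 → Sep 13, 2179: 365 days.
Sep 13, 2179 → Sep 13, 2180: 366 days (Feb 29, 2180 is in that span).
Sep 13, 2180 → Sep 13, 2181: 365 days.
Sep 13, 2181 → Sep 13, 2182: 365 days.
Sep 13, 2182 → Sep 13, 2183: 365 days.
Sep 13, 2183 → Oct 13, 2183: 30 days (September has 30).
Oct 13, 2183 → Nov 13, 2183: 31 days (October has 31).
Nov 13, 2183 → Dec 13, 2183: 30 days (November has 30).
Dec 13, 2183 → Jan 13, 2184: 31 days (December has 31).
Jan 13, 2184 → Feb 13, 2184: 31 days (January has 31).
Feb 13, 2184 → Mar 13, 2184: 29 days (February has 29).
Mar 13, 2184 → Apr 13, 2184: 31 days (March has 31).
Apr 13, 2184 → May 13, 2184: 30 days (April has 30).
May 13, 2184 → Jun 13, 2184: 31 days (May has 31).
Jun 13, 2184 → Jul 13, 2184: 30 days (June has 30).
Jul 13, 2184 → Aug 13, 2184: 31 days (July has 31).
Aug 13, 2184 → Aug 25, 2184: 12 days.
Total: 2903 days.

2903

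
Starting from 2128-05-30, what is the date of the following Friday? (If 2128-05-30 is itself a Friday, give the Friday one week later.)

May 30, 2128 is a Sunday.
From Sunday to the next Friday is 5 days.
May 30, 2128 + 5 = Jun 4, 2128.

June 4, 2128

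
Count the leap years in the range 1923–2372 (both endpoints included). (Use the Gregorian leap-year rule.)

Multiples of 4 in [1923,2372]: 113.
Of those, multiples of 100: 4 (not leap unless ÷400).
Multiples of 400: 1.
Leap years = 113 − 4 + 1 = 110.

110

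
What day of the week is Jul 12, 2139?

Doomsday rule: the anchor day for the 2100s is Sunday. For year 39: 39÷12 = 3 r 3, and 3÷4 = 0, so 3+3+0 = 6.
Sunday + 6 ≡ Saturday — that's 2139's doomsday.
In July the doomsday date is Jul 11.
Jul 12 is 1 day after Jul 11; 1 mod 7 = 1, so Saturday + 1 = Sunday.

Sunday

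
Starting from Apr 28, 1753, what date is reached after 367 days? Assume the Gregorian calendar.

April 30, 1754

Apr has 30 days: +3 → May 1, 1753 (364 left).
May has 31 days: +31 → Jun 1, 1753 (333 left).
Jun has 30 days: +30 → Jul 1, 1753 (303 left).
Jul has 31 days: +31 → Aug 1, 1753 (272 left).
Aug has 31 days: +31 → Sep 1, 1753 (241 left).
Sep has 30 days: +30 → Oct 1, 1753 (211 left).
Oct has 31 days: +31 → Nov 1, 1753 (180 left).
Nov has 30 days: +30 → Dec 1, 1753 (150 left).
Dec has 31 days: +31 → Jan 1, 1754 (119 left).
Jan has 31 days: +31 → Feb 1, 1754 (88 left).
Feb has 28 days: +28 → Mar 1, 1754 (60 left).
Mar has 31 days: +31 → Apr 1, 1754 (29 left).
+29 → Apr 30, 1754.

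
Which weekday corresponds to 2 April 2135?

Doomsday rule: the anchor day for the 2100s is Sunday. For year 35: 35÷12 = 2 r 11, and 11÷4 = 2, so 2+11+2 = 15.
Sunday + 15 ≡ Monday — that's 2135's doomsday.
In April the doomsday date is Apr 4.
Apr 2 is 2 days before Apr 4; 2 mod 7 = 2, so Monday − 2 = Saturday.

Saturday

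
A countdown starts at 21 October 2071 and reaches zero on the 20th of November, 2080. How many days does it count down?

Oct 21, 2071 → Oct 21, 2072: 366 days (Feb 29, 2072 is in that span).
Oct 21, 2072 → Oct 21, 2073: 365 days.
Oct 21, 2073 → Oct 21, 2074: 365 days.
Oct 21, 2074 → Oct 21, 2075: 365 days.
Oct 21, 2075 → Oct 21, 2076: 366 days (Feb 29, 2076 is in that span).
Oct 21, 2076 → Oct 21, 2077: 365 days.
Oct 21, 2077 → Oct 21, 2078: 365 days.
Oct 21, 2078 → Oct 21, 2079: 365 days.
Oct 21, 2079 → Nov 21, 2079: 31 days (October has 31).
Nov 21, 2079 → Dec 21, 2079: 30 days (November has 30).
Dec 21, 2079 → Jan 21, 2080: 31 days (December has 31).
Jan 21, 2080 → Feb 21, 2080: 31 days (January has 31).
Feb 21, 2080 → Mar 21, 2080: 29 days (February has 29).
Mar 21, 2080 → Apr 21, 2080: 31 days (March has 31).
Apr 21, 2080 → May 21, 2080: 30 days (April has 30).
May 21, 2080 → Jun 21, 2080: 31 days (May has 31).
Jun 21, 2080 → Jul 21, 2080: 30 days (June has 30).
Jul 21, 2080 → Aug 21, 2080: 31 days (July has 31).
Aug 21, 2080 → Sep 21, 2080: 31 days (August has 31).
Sep 21, 2080 → Oct 21, 2080: 30 days (September has 30).
Oct 21, 2080 → Nov 20, 2080: 30 days.
Total: 3318 days.

3318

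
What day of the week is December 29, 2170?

Doomsday rule: the anchor day for the 2100s is Sunday. For year 70: 70÷12 = 5 r 10, and 10÷4 = 2, so 5+10+2 = 17.
Sunday + 17 ≡ Wednesday — that's 2170's doomsday.
In December the doomsday date is Dec 12.
Dec 29 is 17 days after Dec 12; 17 mod 7 = 3, so Wednesday + 3 = Saturday.

Saturday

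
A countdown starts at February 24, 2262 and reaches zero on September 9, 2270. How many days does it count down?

3119

Feb 24, 2262 → Feb 24, 2263: 365 days.
Feb 24, 2263 → Feb 24, 2264: 365 days.
Feb 24, 2264 → Feb 24, 2265: 366 days (Feb 29, 2264 is in that span).
Feb 24, 2265 → Feb 24, 2266: 365 days.
Feb 24, 2266 → Feb 24, 2267: 365 days.
Feb 24, 2267 → Feb 24, 2268: 365 days.
Feb 24, 2268 → Feb 24, 2269: 366 days (Feb 29, 2268 is in that span).
Feb 24, 2269 → Feb 24, 2270: 365 days.
Feb 24, 2270 → Mar 24, 2270: 28 days (February has 28).
Mar 24, 2270 → Apr 24, 2270: 31 days (March has 31).
Apr 24, 2270 → May 24, 2270: 30 days (April has 30).
May 24, 2270 → Jun 24, 2270: 31 days (May has 31).
Jun 24, 2270 → Jul 24, 2270: 30 days (June has 30).
Jul 24, 2270 → Aug 24, 2270: 31 days (July has 31).
Aug 24, 2270 → Sep 9, 2270: 16 days.
Total: 3119 days.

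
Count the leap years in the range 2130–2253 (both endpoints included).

30

Multiples of 4 in [2130,2253]: 31.
Of those, multiples of 100: 1 (not leap unless ÷400).
Multiples of 400: 0.
Leap years = 31 − 1 + 0 = 30.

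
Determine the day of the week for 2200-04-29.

January 1, 2200 is a Wednesday.
Jan 1, 2200 → Feb 1, 2200: 31 days (January has 31).
Feb 1, 2200 → Mar 1, 2200: 28 days (February has 28).
Mar 1, 2200 → Apr 1, 2200: 31 days (March has 31).
Apr 1, 2200 → Apr 29, 2200: 28 days.
Total: 118 days.
118 mod 7 = 6, so Wednesday + 6 = Tuesday.

Tuesday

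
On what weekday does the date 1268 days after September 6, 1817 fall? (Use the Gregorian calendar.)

Sunday

First find the weekday of Sep 6, 1817. Doomsday rule: the anchor day for the 1800s is Friday. For year 17: 17÷12 = 1 r 5, and 5÷4 = 1, so 1+5+1 = 7.
Friday + 7 ≡ Friday — that's 1817's doomsday.
In September the doomsday date is Sep 5.
Sep 6 is 1 day after Sep 5; 1 mod 7 = 1, so Friday + 1 = Saturday.
1268 mod 7 = 1, so 1268 days after a Saturday is Saturday + 1 = Sunday.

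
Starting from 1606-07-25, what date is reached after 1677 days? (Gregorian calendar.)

February 26, 1611

+365 (one year) → Jul 25, 1607 (1312 left).
+366 (one year; includes Feb 29, 1608) → Jul 25, 1608 (946 left).
+365 (one year) → Jul 25, 1609 (581 left).
+365 (one year) → Jul 25, 1610 (216 left).
Jul has 31 days: +7 → Aug 1, 1610 (209 left).
Aug has 31 days: +31 → Sep 1, 1610 (178 left).
Sep has 30 days: +30 → Oct 1, 1610 (148 left).
Oct has 31 days: +31 → Nov 1, 1610 (117 left).
Nov has 30 days: +30 → Dec 1, 1610 (87 left).
Dec has 31 days: +31 → Jan 1, 1611 (56 left).
Jan has 31 days: +31 → Feb 1, 1611 (25 left).
+25 → Feb 26, 1611.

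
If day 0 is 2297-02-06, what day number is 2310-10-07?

Feb 6, 2297 → Feb 6, 2298: 365 days.
Feb 6, 2298 → Feb 6, 2299: 365 days.
Feb 6, 2299 → Feb 6, 2300: 365 days.
Feb 6, 2300 → Feb 6, 2301: 365 days.
Feb 6, 2301 → Feb 6, 2302: 365 days.
Feb 6, 2302 → Feb 6, 2303: 365 days.
Feb 6, 2303 → Feb 6, 2304: 365 days.
Feb 6, 2304 → Feb 6, 2305: 366 days (Feb 29, 2304 is in that span).
Feb 6, 2305 → Feb 6, 2306: 365 days.
Feb 6, 2306 → Feb 6, 2307: 365 days.
Feb 6, 2307 → Feb 6, 2308: 365 days.
Feb 6, 2308 → Feb 6, 2309: 366 days (Feb 29, 2308 is in that span).
Feb 6, 2309 → Feb 6, 2310: 365 days.
Feb 6, 2310 → Mar 6, 2310: 28 days (February has 28).
Mar 6, 2310 → Apr 6, 2310: 31 days (March has 31).
Apr 6, 2310 → May 6, 2310: 30 days (April has 30).
May 6, 2310 → Jun 6, 2310: 31 days (May has 31).
Jun 6, 2310 → Jul 6, 2310: 30 days (June has 30).
Jul 6, 2310 → Aug 6, 2310: 31 days (July has 31).
Aug 6, 2310 → Sep 6, 2310: 31 days (August has 31).
Sep 6, 2310 → Oct 6, 2310: 30 days (September has 30).
Oct 6, 2310 → Oct 7, 2310: 1 days.
Total: 4990 days.

4990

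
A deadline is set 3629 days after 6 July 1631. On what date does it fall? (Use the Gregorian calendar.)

June 12, 1641

+366 (one year; includes Feb 29, 1632) → Jul 6, 1632 (3263 left).
+365 (one year) → Jul 6, 1633 (2898 left).
+365 (one year) → Jul 6, 1634 (2533 left).
+365 (one year) → Jul 6, 1635 (2168 left).
+366 (one year; includes Feb 29, 1636) → Jul 6, 1636 (1802 left).
+365 (one year) → Jul 6, 1637 (1437 left).
+365 (one year) → Jul 6, 1638 (1072 left).
+365 (one year) → Jul 6, 1639 (707 left).
+366 (one year; includes Feb 29, 1640) → Jul 6, 1640 (341 left).
Jul has 31 days: +26 → Aug 1, 1640 (315 left).
Aug has 31 days: +31 → Sep 1, 1640 (284 left).
Sep has 30 days: +30 → Oct 1, 1640 (254 left).
Oct has 31 days: +31 → Nov 1, 1640 (223 left).
Nov has 30 days: +30 → Dec 1, 1640 (193 left).
Dec has 31 days: +31 → Jan 1, 1641 (162 left).
Jan has 31 days: +31 → Feb 1, 1641 (131 left).
Feb has 28 days: +28 → Mar 1, 1641 (103 left).
Mar has 31 days: +31 → Apr 1, 1641 (72 left).
Apr has 30 days: +30 → May 1, 1641 (42 left).
May has 31 days: +31 → Jun 1, 1641 (11 left).
+11 → Jun 12, 1641.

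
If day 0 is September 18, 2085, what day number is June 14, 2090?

1730

Sep 18, 2085 → Sep 18, 2086: 365 days.
Sep 18, 2086 → Sep 18, 2087: 365 days.
Sep 18, 2087 → Sep 18, 2088: 366 days (Feb 29, 2088 is in that span).
Sep 18, 2088 → Sep 18, 2089: 365 days.
Sep 18, 2089 → Oct 18, 2089: 30 days (September has 30).
Oct 18, 2089 → Nov 18, 2089: 31 days (October has 31).
Nov 18, 2089 → Dec 18, 2089: 30 days (November has 30).
Dec 18, 2089 → Jan 18, 2090: 31 days (December has 31).
Jan 18, 2090 → Feb 18, 2090: 31 days (January has 31).
Feb 18, 2090 → Mar 18, 2090: 28 days (February has 28).
Mar 18, 2090 → Apr 18, 2090: 31 days (March has 31).
Apr 18, 2090 → May 18, 2090: 30 days (April has 30).
May 18, 2090 → Jun 14, 2090: 27 days.
Total: 1730 days.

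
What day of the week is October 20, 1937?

Wednesday

Doomsday rule: the anchor day for the 1900s is Wednesday. For year 37: 37÷12 = 3 r 1, and 1÷4 = 0, so 3+1+0 = 4.
Wednesday + 4 ≡ Sunday — that's 1937's doomsday.
In October the doomsday date is Oct 10.
Oct 20 is 10 days after Oct 10; 10 mod 7 = 3, so Sunday + 3 = Wednesday.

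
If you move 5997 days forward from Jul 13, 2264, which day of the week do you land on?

First find the weekday of Jul 13, 2264. Doomsday rule: the anchor day for the 2200s is Friday. For year 64: 64÷12 = 5 r 4, and 4÷4 = 1, so 5+4+1 = 10.
Friday + 10 ≡ Monday — that's 2264's doomsday.
In July the doomsday date is Jul 11.
Jul 13 is 2 days after Jul 11; 2 mod 7 = 2, so Monday + 2 = Wednesday.
5997 mod 7 = 5, so 5997 days after a Wednesday is Wednesday + 5 = Monday.

Monday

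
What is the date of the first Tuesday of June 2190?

June 1, 2190

June 1, 2190 is a Tuesday.
The first Tuesday is therefore June 1 (same day).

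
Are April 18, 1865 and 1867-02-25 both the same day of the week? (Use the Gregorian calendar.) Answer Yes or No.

No

From Apr 18, 1865 to Feb 25, 1867 is 678 days.
678 mod 7 = 6, so they are different weekdays.
(Apr 18, 1865 is a Tuesday; Feb 25, 1867 is a Monday.)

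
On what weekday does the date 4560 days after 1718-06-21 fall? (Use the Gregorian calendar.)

Friday

Jun 21, 1718 is a Tuesday.
4560 mod 7 = 3, so 4560 days after a Tuesday is Tuesday + 3 = Friday.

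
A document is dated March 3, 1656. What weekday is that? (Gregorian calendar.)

Doomsday rule: the anchor day for the 1600s is Tuesday. For year 56: 56÷12 = 4 r 8, and 8÷4 = 2, so 4+8+2 = 14.
Tuesday + 14 ≡ Tuesday — that's 1656's doomsday.
In March the doomsday date is Mar 14.
Mar 3 is 11 days before Mar 14; 11 mod 7 = 4, so Tuesday − 4 = Friday.

Friday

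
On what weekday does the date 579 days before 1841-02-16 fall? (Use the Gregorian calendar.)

Thursday

Feb 16, 1841 is a Tuesday.
579 mod 7 = 5, so 579 days before a Tuesday is Tuesday − 5 = Thursday.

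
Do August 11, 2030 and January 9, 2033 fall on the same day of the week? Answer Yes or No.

Yes

From Aug 11, 2030 to Jan 9, 2033 is 882 days.
882 mod 7 = 0, so they are the same weekday.
(Aug 11, 2030 is a Sunday; Jan 9, 2033 is a Sunday.)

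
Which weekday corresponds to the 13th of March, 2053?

Thursday

Doomsday rule: the anchor day for the 2000s is Tuesday. For year 53: 53÷12 = 4 r 5, and 5÷4 = 1, so 4+5+1 = 10.
Tuesday + 10 ≡ Friday — that's 2053's doomsday.
In March the doomsday date is Mar 14.
Mar 13 is 1 day before Mar 14; 1 mod 7 = 1, so Friday − 1 = Thursday.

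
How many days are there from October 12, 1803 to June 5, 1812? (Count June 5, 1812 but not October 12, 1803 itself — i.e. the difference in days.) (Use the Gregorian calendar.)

3159

Oct 12, 1803 → Oct 12, 1804: 366 days (Feb 29, 1804 is in that span).
Oct 12, 1804 → Oct 12, 1805: 365 days.
Oct 12, 1805 → Oct 12, 1806: 365 days.
Oct 12, 1806 → Oct 12, 1807: 365 days.
Oct 12, 1807 → Oct 12, 1808: 366 days (Feb 29, 1808 is in that span).
Oct 12, 1808 → Oct 12, 1809: 365 days.
Oct 12, 1809 → Oct 12, 1810: 365 days.
Oct 12, 1810 → Oct 12, 1811: 365 days.
Oct 12, 1811 → Nov 12, 1811: 31 days (October has 31).
Nov 12, 1811 → Dec 12, 1811: 30 days (November has 30).
Dec 12, 1811 → Jan 12, 1812: 31 days (December has 31).
Jan 12, 1812 → Feb 12, 1812: 31 days (January has 31).
Feb 12, 1812 → Mar 12, 1812: 29 days (February has 29).
Mar 12, 1812 → Apr 12, 1812: 31 days (March has 31).
Apr 12, 1812 → May 12, 1812: 30 days (April has 30).
May 12, 1812 → Jun 5, 1812: 24 days.
Total: 3159 days.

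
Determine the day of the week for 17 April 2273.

Doomsday rule: the anchor day for the 2200s is Friday. For year 73: 73÷12 = 6 r 1, and 1÷4 = 0, so 6+1+0 = 7.
Friday + 7 ≡ Friday — that's 2273's doomsday.
In April the doomsday date is Apr 4.
Apr 17 is 13 days after Apr 4; 13 mod 7 = 6, so Friday + 6 = Thursday.

Thursday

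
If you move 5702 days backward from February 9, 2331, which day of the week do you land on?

First find the weekday of Feb 9, 2331. Doomsday rule: the anchor day for the 2300s is Wednesday. For year 31: 31÷12 = 2 r 7, and 7÷4 = 1, so 2+7+1 = 10.
Wednesday + 10 ≡ Saturday — that's 2331's doomsday.
In February the doomsday date is Feb 28 (2331 is not a leap year).
Feb 9 is 19 days before Feb 28; 19 mod 7 = 5, so Saturday − 5 = Monday.
5702 mod 7 = 4, so 5702 days before a Monday is Monday − 4 = Thursday.

Thursday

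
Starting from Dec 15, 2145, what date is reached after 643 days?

+365 (one year) → Dec 15, 2146 (278 left).
Dec has 31 days: +17 → Jan 1, 2147 (261 left).
Jan has 31 days: +31 → Feb 1, 2147 (230 left).
Feb has 28 days: +28 → Mar 1, 2147 (202 left).
Mar has 31 days: +31 → Apr 1, 2147 (171 left).
Apr has 30 days: +30 → May 1, 2147 (141 left).
May has 31 days: +31 → Jun 1, 2147 (110 left).
Jun has 30 days: +30 → Jul 1, 2147 (80 left).
Jul has 31 days: +31 → Aug 1, 2147 (49 left).
Aug has 31 days: +31 → Sep 1, 2147 (18 left).
+18 → Sep 19, 2147.

September 19, 2147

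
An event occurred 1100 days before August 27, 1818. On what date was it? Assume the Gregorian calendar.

August 23, 1815

−365 (one year) → Aug 27, 1817 (735 left).
−365 (one year) → Aug 27, 1816 (370 left).
−27 → Jul 31, 1816 (end of Jul, 31 days; 343 left).
−31 → Jun 30, 1816 (end of Jun, 30 days; 312 left).
−30 → May 31, 1816 (end of May, 31 days; 282 left).
−31 → Apr 30, 1816 (end of Apr, 30 days; 251 left).
−30 → Mar 31, 1816 (end of Mar, 31 days; 221 left).
−31 → Feb 29, 1816 (end of Feb, 29 days; 190 left).
−29 → Jan 31, 1816 (end of Jan, 31 days; 161 left).
−31 → Dec 31, 1815 (end of Dec, 31 days; 130 left).
−31 → Nov 30, 1815 (end of Nov, 30 days; 99 left).
−30 → Oct 31, 1815 (end of Oct, 31 days; 69 left).
−31 → Sep 30, 1815 (end of Sep, 30 days; 38 left).
−30 → Aug 31, 1815 (end of Aug, 31 days; 8 left).
−8 → Aug 23, 1815.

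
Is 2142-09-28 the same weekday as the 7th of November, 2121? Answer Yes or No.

From Nov 7, 2121 to Sep 28, 2142 is 7630 days.
7630 mod 7 = 0, so they are the same weekday.
(Nov 7, 2121 is a Friday; Sep 28, 2142 is a Friday.)

Yes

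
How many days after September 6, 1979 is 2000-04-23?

7535

Sep 6, 1979 → Sep 6, 1980: 366 days (Feb 29, 1980 is in that span).
Sep 6, 1980 → Sep 6, 1981: 365 days.
Sep 6, 1981 → Sep 6, 1982: 365 days.
Sep 6, 1982 → Sep 6, 1983: 365 days.
Sep 6, 1983 → Sep 6, 1984: 366 days (Feb 29, 1984 is in that span).
Sep 6, 1984 → Sep 6, 1985: 365 days.
Sep 6, 1985 → Sep 6, 1986: 365 days.
Sep 6, 1986 → Sep 6, 1987: 365 days.
Sep 6, 1987 → Sep 6, 1988: 366 days (Feb 29, 1988 is in that span).
Sep 6, 1988 → Sep 6, 1989: 365 days.
Sep 6, 1989 → Sep 6, 1990: 365 days.
Sep 6, 1990 → Sep 6, 1991: 365 days.
Sep 6, 1991 → Sep 6, 1992: 366 days (Feb 29, 1992 is in that span).
Sep 6, 1992 → Sep 6, 1993: 365 days.
Sep 6, 1993 → Sep 6, 1994: 365 days.
Sep 6, 1994 → Sep 6, 1995: 365 days.
Sep 6, 1995 → Sep 6, 1996: 366 days (Feb 29, 1996 is in that span).
Sep 6, 1996 → Sep 6, 1997: 365 days.
Sep 6, 1997 → Sep 6, 1998: 365 days.
Sep 6, 1998 → Sep 6, 1999: 365 days.
Sep 6, 1999 → Oct 6, 1999: 30 days (September has 30).
Oct 6, 1999 → Nov 6, 1999: 31 days (October has 31).
Nov 6, 1999 → Dec 6, 1999: 30 days (November has 30).
Dec 6, 1999 → Jan 6, 2000: 31 days (December has 31).
Jan 6, 2000 → Feb 6, 2000: 31 days (January has 31).
Feb 6, 2000 → Mar 6, 2000: 29 days (February has 29).
Mar 6, 2000 → Apr 6, 2000: 31 days (March has 31).
Apr 6, 2000 → Apr 23, 2000: 17 days.
Total: 7535 days.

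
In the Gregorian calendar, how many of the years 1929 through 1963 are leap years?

8

Multiples of 4 in [1929,1963]: 8.
Of those, multiples of 100: 0 (not leap unless ÷400).
Multiples of 400: 0.
Leap years = 8 − 0 + 0 = 8.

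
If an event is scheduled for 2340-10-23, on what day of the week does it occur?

Wednesday

Doomsday rule: the anchor day for the 2300s is Wednesday. For year 40: 40÷12 = 3 r 4, and 4÷4 = 1, so 3+4+1 = 8.
Wednesday + 8 ≡ Thursday — that's 2340's doomsday.
In October the doomsday date is Oct 10.
Oct 23 is 13 days after Oct 10; 13 mod 7 = 6, so Thursday + 6 = Wednesday.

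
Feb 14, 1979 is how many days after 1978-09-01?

Sep 1, 1978 → Oct 1, 1978: 30 days (September has 30).
Oct 1, 1978 → Nov 1, 1978: 31 days (October has 31).
Nov 1, 1978 → Dec 1, 1978: 30 days (November has 30).
Dec 1, 1978 → Jan 1, 1979: 31 days (December has 31).
Jan 1, 1979 → Feb 1, 1979: 31 days (January has 31).
Feb 1, 1979 → Feb 14, 1979: 13 days.
Total: 166 days.

166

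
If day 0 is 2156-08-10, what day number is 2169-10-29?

4828

Aug 10, 2156 → Aug 10, 2157: 365 days.
Aug 10, 2157 → Aug 10, 2158: 365 days.
Aug 10, 2158 → Aug 10, 2159: 365 days.
Aug 10, 2159 → Aug 10, 2160: 366 days (Feb 29, 2160 is in that span).
Aug 10, 2160 → Aug 10, 2161: 365 days.
Aug 10, 2161 → Aug 10, 2162: 365 days.
Aug 10, 2162 → Aug 10, 2163: 365 days.
Aug 10, 2163 → Aug 10, 2164: 366 days (Feb 29, 2164 is in that span).
Aug 10, 2164 → Aug 10, 2165: 365 days.
Aug 10, 2165 → Aug 10, 2166: 365 days.
Aug 10, 2166 → Aug 10, 2167: 365 days.
Aug 10, 2167 → Aug 10, 2168: 366 days (Feb 29, 2168 is in that span).
Aug 10, 2168 → Aug 10, 2169: 365 days.
Aug 10, 2169 → Sep 10, 2169: 31 days (August has 31).
Sep 10, 2169 → Oct 10, 2169: 30 days (September has 30).
Oct 10, 2169 → Oct 29, 2169: 19 days.
Total: 4828 days.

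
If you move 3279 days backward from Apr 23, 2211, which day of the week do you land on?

Saturday

First find the weekday of Apr 23, 2211. Doomsday rule: the anchor day for the 2200s is Friday. For year 11: 11÷12 = 0 r 11, and 11÷4 = 2, so 0+11+2 = 13.
Friday + 13 ≡ Thursday — that's 2211's doomsday.
In April the doomsday date is Apr 4.
Apr 23 is 19 days after Apr 4; 19 mod 7 = 5, so Thursday + 5 = Tuesday.
3279 mod 7 = 3, so 3279 days before a Tuesday is Tuesday − 3 = Saturday.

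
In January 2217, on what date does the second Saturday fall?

January 1, 2217 is a Wednesday.
The first Saturday is therefore January 4 (3 days later).
The second Saturday is 4 + 1×7 = January 11.

January 11, 2217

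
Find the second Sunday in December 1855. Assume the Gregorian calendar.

December 1, 1855 is a Saturday.
The first Sunday is therefore December 2 (1 days later).
The second Sunday is 2 + 1×7 = December 9.

December 9, 1855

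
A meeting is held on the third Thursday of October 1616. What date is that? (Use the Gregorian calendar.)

October 1, 1616 is a Saturday.
The first Thursday is therefore October 6 (5 days later).
The third Thursday is 6 + 2×7 = October 20.

October 20, 1616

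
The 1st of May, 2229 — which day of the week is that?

Friday

Doomsday rule: the anchor day for the 2200s is Friday. For year 29: 29÷12 = 2 r 5, and 5÷4 = 1, so 2+5+1 = 8.
Friday + 8 ≡ Saturday — that's 2229's doomsday.
In May the doomsday date is May 9.
May 1 is 8 days before May 9; 8 mod 7 = 1, so Saturday − 1 = Friday.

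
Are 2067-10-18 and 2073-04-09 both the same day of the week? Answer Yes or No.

From Oct 18, 2067 to Apr 9, 2073 is 2000 days.
2000 mod 7 = 5, so they are different weekdays.
(Oct 18, 2067 is a Tuesday; Apr 9, 2073 is a Sunday.)

No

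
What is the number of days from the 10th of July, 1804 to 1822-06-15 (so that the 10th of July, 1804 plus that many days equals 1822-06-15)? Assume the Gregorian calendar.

6549

Jul 10, 1804 → Jul 10, 1805: 365 days.
Jul 10, 1805 → Jul 10, 1806: 365 days.
Jul 10, 1806 → Jul 10, 1807: 365 days.
Jul 10, 1807 → Jul 10, 1808: 366 days (Feb 29, 1808 is in that span).
Jul 10, 1808 → Jul 10, 1809: 365 days.
Jul 10, 1809 → Jul 10, 1810: 365 days.
Jul 10, 1810 → Jul 10, 1811: 365 days.
Jul 10, 1811 → Jul 10, 1812: 366 days (Feb 29, 1812 is in that span).
Jul 10, 1812 → Jul 10, 1813: 365 days.
Jul 10, 1813 → Jul 10, 1814: 365 days.
Jul 10, 1814 → Jul 10, 1815: 365 days.
Jul 10, 1815 → Jul 10, 1816: 366 days (Feb 29, 1816 is in that span).
Jul 10, 1816 → Jul 10, 1817: 365 days.
Jul 10, 1817 → Jul 10, 1818: 365 days.
Jul 10, 1818 → Jul 10, 1819: 365 days.
Jul 10, 1819 → Jul 10, 1820: 366 days (Feb 29, 1820 is in that span).
Jul 10, 1820 → Jul 10, 1821: 365 days.
Jul 10, 1821 → Aug 10, 1821: 31 days (July has 31).
Aug 10, 1821 → Sep 10, 1821: 31 days (August has 31).
Sep 10, 1821 → Oct 10, 1821: 30 days (September has 30).
Oct 10, 1821 → Nov 10, 1821: 31 days (October has 31).
Nov 10, 1821 → Dec 10, 1821: 30 days (November has 30).
Dec 10, 1821 → Jan 10, 1822: 31 days (December has 31).
Jan 10, 1822 → Feb 10, 1822: 31 days (January has 31).
Feb 10, 1822 → Mar 10, 1822: 28 days (February has 28).
Mar 10, 1822 → Apr 10, 1822: 31 days (March has 31).
Apr 10, 1822 → May 10, 1822: 30 days (April has 30).
May 10, 1822 → Jun 10, 1822: 31 days (May has 31).
Jun 10, 1822 → Jun 15, 1822: 5 days.
Total: 6549 days.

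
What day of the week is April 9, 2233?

Tuesday

January 1, 2233 is a Tuesday.
Jan 1, 2233 → Feb 1, 2233: 31 days (January has 31).
Feb 1, 2233 → Mar 1, 2233: 28 days (February has 28).
Mar 1, 2233 → Apr 1, 2233: 31 days (March has 31).
Apr 1, 2233 → Apr 9, 2233: 8 days.
Total: 98 days.
98 mod 7 = 0, so Tuesday + 0 = Tuesday.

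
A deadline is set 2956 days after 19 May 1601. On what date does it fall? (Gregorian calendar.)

+365 (one year) → May 19, 1602 (2591 left).
+365 (one year) → May 19, 1603 (2226 left).
+366 (one year; includes Feb 29, 1604) → May 19, 1604 (1860 left).
+365 (one year) → May 19, 1605 (1495 left).
+365 (one year) → May 19, 1606 (1130 left).
+365 (one year) → May 19, 1607 (765 left).
+366 (one year; includes Feb 29, 1608) → May 19, 1608 (399 left).
May has 31 days: +13 → Jun 1, 1608 (386 left).
Jun has 30 days: +30 → Jul 1, 1608 (356 left).
Jul has 31 days: +31 → Aug 1, 1608 (325 left).
Aug has 31 days: +31 → Sep 1, 1608 (294 left).
Sep has 30 days: +30 → Oct 1, 1608 (264 left).
Oct has 31 days: +31 → Nov 1, 1608 (233 left).
Nov has 30 days: +30 → Dec 1, 1608 (203 left).
Dec has 31 days: +31 → Jan 1, 1609 (172 left).
Jan has 31 days: +31 → Feb 1, 1609 (141 left).
Feb has 28 days: +28 → Mar 1, 1609 (113 left).
Mar has 31 days: +31 → Apr 1, 1609 (82 left).
Apr has 30 days: +30 → May 1, 1609 (52 left).
May has 31 days: +31 → Jun 1, 1609 (21 left).
+21 → Jun 22, 1609.

June 22, 1609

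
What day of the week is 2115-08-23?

Doomsday rule: the anchor day for the 2100s is Sunday. For year 15: 15÷12 = 1 r 3, and 3÷4 = 0, so 1+3+0 = 4.
Sunday + 4 ≡ Thursday — that's 2115's doomsday.
In August the doomsday date is Aug 8.
Aug 23 is 15 days after Aug 8; 15 mod 7 = 1, so Thursday + 1 = Friday.

Friday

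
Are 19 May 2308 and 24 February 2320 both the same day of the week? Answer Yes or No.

Yes

From May 19, 2308 to Feb 24, 2320 is 4298 days.
4298 mod 7 = 0, so they are the same weekday.
(May 19, 2308 is a Tuesday; Feb 24, 2320 is a Tuesday.)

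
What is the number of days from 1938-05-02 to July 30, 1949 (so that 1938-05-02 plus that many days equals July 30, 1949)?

4107

May 2, 1938 → May 2, 1939: 365 days.
May 2, 1939 → May 2, 1940: 366 days (Feb 29, 1940 is in that span).
May 2, 1940 → May 2, 1941: 365 days.
May 2, 1941 → May 2, 1942: 365 days.
May 2, 1942 → May 2, 1943: 365 days.
May 2, 1943 → May 2, 1944: 366 days (Feb 29, 1944 is in that span).
May 2, 1944 → May 2, 1945: 365 days.
May 2, 1945 → May 2, 1946: 365 days.
May 2, 1946 → May 2, 1947: 365 days.
May 2, 1947 → May 2, 1948: 366 days (Feb 29, 1948 is in that span).
May 2, 1948 → May 2, 1949: 365 days.
May 2, 1949 → Jun 2, 1949: 31 days (May has 31).
Jun 2, 1949 → Jul 2, 1949: 30 days (June has 30).
Jul 2, 1949 → Jul 30, 1949: 28 days.
Total: 4107 days.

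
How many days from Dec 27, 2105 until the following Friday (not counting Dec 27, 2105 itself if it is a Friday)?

Dec 27, 2105 is a Sunday.
From Sunday to the next Friday is 5 days.

5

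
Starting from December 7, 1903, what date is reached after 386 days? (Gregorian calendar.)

December 27, 1904

Dec has 31 days: +25 → Jan 1, 1904 (361 left).
Jan has 31 days: +31 → Feb 1, 1904 (330 left).
Feb has 29 days: +29 → Mar 1, 1904 (301 left).
Mar has 31 days: +31 → Apr 1, 1904 (270 left).
Apr has 30 days: +30 → May 1, 1904 (240 left).
May has 31 days: +31 → Jun 1, 1904 (209 left).
Jun has 30 days: +30 → Jul 1, 1904 (179 left).
Jul has 31 days: +31 → Aug 1, 1904 (148 left).
Aug has 31 days: +31 → Sep 1, 1904 (117 left).
Sep has 30 days: +30 → Oct 1, 1904 (87 left).
Oct has 31 days: +31 → Nov 1, 1904 (56 left).
Nov has 30 days: +30 → Dec 1, 1904 (26 left).
+26 → Dec 27, 1904.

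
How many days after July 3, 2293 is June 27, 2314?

Jul 3, 2293 → Jul 3, 2294: 365 days.
Jul 3, 2294 → Jul 3, 2295: 365 days.
Jul 3, 2295 → Jul 3, 2296: 366 days (Feb 29, 2296 is in that span).
Jul 3, 2296 → Jul 3, 2297: 365 days.
Jul 3, 2297 → Jul 3, 2298: 365 days.
Jul 3, 2298 → Jul 3, 2299: 365 days.
Jul 3, 2299 → Jul 3, 2300: 365 days.
Jul 3, 2300 → Jul 3, 2301: 365 days.
Jul 3, 2301 → Jul 3, 2302: 365 days.
Jul 3, 2302 → Jul 3, 2303: 365 days.
Jul 3, 2303 → Jul 3, 2304: 366 days (Feb 29, 2304 is in that span).
Jul 3, 2304 → Jul 3, 2305: 365 days.
Jul 3, 2305 → Jul 3, 2306: 365 days.
Jul 3, 2306 → Jul 3, 2307: 365 days.
Jul 3, 2307 → Jul 3, 2308: 366 days (Feb 29, 2308 is in that span).
Jul 3, 2308 → Jul 3, 2309: 365 days.
Jul 3, 2309 → Jul 3, 2310: 365 days.
Jul 3, 2310 → Jul 3, 2311: 365 days.
Jul 3, 2311 → Jul 3, 2312: 366 days (Feb 29, 2312 is in that span).
Jul 3, 2312 → Jul 3, 2313: 365 days.
Jul 3, 2313 → Aug 3, 2313: 31 days (July has 31).
Aug 3, 2313 → Sep 3, 2313: 31 days (August has 31).
Sep 3, 2313 → Oct 3, 2313: 30 days (September has 30).
Oct 3, 2313 → Nov 3, 2313: 31 days (October has 31).
Nov 3, 2313 → Dec 3, 2313: 30 days (November has 30).
Dec 3, 2313 → Jan 3, 2314: 31 days (December has 31).
Jan 3, 2314 → Feb 3, 2314: 31 days (January has 31).
Feb 3, 2314 → Mar 3, 2314: 28 days (February has 28).
Mar 3, 2314 → Apr 3, 2314: 31 days (March has 31).
Apr 3, 2314 → May 3, 2314: 30 days (April has 30).
May 3, 2314 → Jun 3, 2314: 31 days (May has 31).
Jun 3, 2314 → Jun 27, 2314: 24 days.
Total: 7663 days.

7663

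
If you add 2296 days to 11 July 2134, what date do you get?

October 23, 2140

+365 (one year) → Jul 11, 2135 (1931 left).
+366 (one year; includes Feb 29, 2136) → Jul 11, 2136 (1565 left).
+365 (one year) → Jul 11, 2137 (1200 left).
+365 (one year) → Jul 11, 2138 (835 left).
+365 (one year) → Jul 11, 2139 (470 left).
+366 (one year; includes Feb 29, 2140) → Jul 11, 2140 (104 left).
Jul has 31 days: +21 → Aug 1, 2140 (83 left).
Aug has 31 days: +31 → Sep 1, 2140 (52 left).
Sep has 30 days: +30 → Oct 1, 2140 (22 left).
+22 → Oct 23, 2140.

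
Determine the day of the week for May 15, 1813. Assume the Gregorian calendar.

Doomsday rule: the anchor day for the 1800s is Friday. For year 13: 13÷12 = 1 r 1, and 1÷4 = 0, so 1+1+0 = 2.
Friday + 2 ≡ Sunday — that's 1813's doomsday.
In May the doomsday date is May 9.
May 15 is 6 days after May 9; 6 mod 7 = 6, so Sunday + 6 = Saturday.

Saturday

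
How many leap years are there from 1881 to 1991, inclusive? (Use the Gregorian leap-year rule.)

26

Multiples of 4 in [1881,1991]: 27.
Of those, multiples of 100: 1 (not leap unless ÷400).
Multiples of 400: 0.
Leap years = 27 − 1 + 0 = 26.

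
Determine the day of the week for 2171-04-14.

Doomsday rule: the anchor day for the 2100s is Sunday. For year 71: 71÷12 = 5 r 11, and 11÷4 = 2, so 5+11+2 = 18.
Sunday + 18 ≡ Thursday — that's 2171's doomsday.
In April the doomsday date is Apr 4.
Apr 14 is 10 days after Apr 4; 10 mod 7 = 3, so Thursday + 3 = Sunday.

Sunday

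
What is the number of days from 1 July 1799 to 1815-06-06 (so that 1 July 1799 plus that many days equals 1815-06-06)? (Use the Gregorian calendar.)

5818

Jul 1, 1799 → Jul 1, 1800: 365 days.
Jul 1, 1800 → Jul 1, 1801: 365 days.
Jul 1, 1801 → Jul 1, 1802: 365 days.
Jul 1, 1802 → Jul 1, 1803: 365 days.
Jul 1, 1803 → Jul 1, 1804: 366 days (Feb 29, 1804 is in that span).
Jul 1, 1804 → Jul 1, 1805: 365 days.
Jul 1, 1805 → Jul 1, 1806: 365 days.
Jul 1, 1806 → Jul 1, 1807: 365 days.
Jul 1, 1807 → Jul 1, 1808: 366 days (Feb 29, 1808 is in that span).
Jul 1, 1808 → Jul 1, 1809: 365 days.
Jul 1, 1809 → Jul 1, 1810: 365 days.
Jul 1, 1810 → Jul 1, 1811: 365 days.
Jul 1, 1811 → Jul 1, 1812: 366 days (Feb 29, 1812 is in that span).
Jul 1, 1812 → Jul 1, 1813: 365 days.
Jul 1, 1813 → Jul 1, 1814: 365 days.
Jul 1, 1814 → Aug 1, 1814: 31 days (July has 31).
Aug 1, 1814 → Sep 1, 1814: 31 days (August has 31).
Sep 1, 1814 → Oct 1, 1814: 30 days (September has 30).
Oct 1, 1814 → Nov 1, 1814: 31 days (October has 31).
Nov 1, 1814 → Dec 1, 1814: 30 days (November has 30).
Dec 1, 1814 → Jan 1, 1815: 31 days (December has 31).
Jan 1, 1815 → Feb 1, 1815: 31 days (January has 31).
Feb 1, 1815 → Mar 1, 1815: 28 days (February has 28).
Mar 1, 1815 → Apr 1, 1815: 31 days (March has 31).
Apr 1, 1815 → May 1, 1815: 30 days (April has 30).
May 1, 1815 → Jun 1, 1815: 31 days (May has 31).
Jun 1, 1815 → Jun 6, 1815: 5 days.
Total: 5818 days.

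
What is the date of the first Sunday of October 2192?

October 1, 2192 is a Monday.
The first Sunday is therefore October 7 (6 days later).

October 7, 2192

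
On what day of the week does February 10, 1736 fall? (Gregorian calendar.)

Doomsday rule: the anchor day for the 1700s is Sunday. For year 36: 36÷12 = 3 r 0, and 0÷4 = 0, so 3+0+0 = 3.
Sunday + 3 ≡ Wednesday — that's 1736's doomsday.
In February the doomsday date is Feb 29 (1736 is a leap year (divisible by 4)).
Feb 10 is 19 days before Feb 29; 19 mod 7 = 5, so Wednesday − 5 = Friday.

Friday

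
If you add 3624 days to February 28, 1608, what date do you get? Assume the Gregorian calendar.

January 30, 1618

+366 (one year; includes Feb 29, 1608) → Feb 28, 1609 (3258 left).
+365 (one year) → Feb 28, 1610 (2893 left).
+365 (one year) → Feb 28, 1611 (2528 left).
+365 (one year) → Feb 28, 1612 (2163 left).
+366 (one year; includes Feb 29, 1612) → Feb 28, 1613 (1797 left).
+365 (one year) → Feb 28, 1614 (1432 left).
+365 (one year) → Feb 28, 1615 (1067 left).
+365 (one year) → Feb 28, 1616 (702 left).
+366 (one year; includes Feb 29, 1616) → Feb 28, 1617 (336 left).
Feb has 28 days: +1 → Mar 1, 1617 (335 left).
Mar has 31 days: +31 → Apr 1, 1617 (304 left).
Apr has 30 days: +30 → May 1, 1617 (274 left).
May has 31 days: +31 → Jun 1, 1617 (243 left).
Jun has 30 days: +30 → Jul 1, 1617 (213 left).
Jul has 31 days: +31 → Aug 1, 1617 (182 left).
Aug has 31 days: +31 → Sep 1, 1617 (151 left).
Sep has 30 days: +30 → Oct 1, 1617 (121 left).
Oct has 31 days: +31 → Nov 1, 1617 (90 left).
Nov has 30 days: +30 → Dec 1, 1617 (60 left).
Dec has 31 days: +31 → Jan 1, 1618 (29 left).
+29 → Jan 30, 1618.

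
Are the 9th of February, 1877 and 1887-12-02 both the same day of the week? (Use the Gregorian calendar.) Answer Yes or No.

Yes

From Feb 9, 1877 to Dec 2, 1887 is 3948 days.
3948 mod 7 = 0, so they are the same weekday.
(Feb 9, 1877 is a Friday; Dec 2, 1887 is a Friday.)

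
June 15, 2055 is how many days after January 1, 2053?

895

Jan 1, 2053 → Jan 1, 2054: 365 days.
Jan 1, 2054 → Jan 1, 2055: 365 days.
Jan 1, 2055 → Feb 1, 2055: 31 days (January has 31).
Feb 1, 2055 → Mar 1, 2055: 28 days (February has 28).
Mar 1, 2055 → Apr 1, 2055: 31 days (March has 31).
Apr 1, 2055 → May 1, 2055: 30 days (April has 30).
May 1, 2055 → Jun 1, 2055: 31 days (May has 31).
Jun 1, 2055 → Jun 15, 2055: 14 days.
Total: 895 days.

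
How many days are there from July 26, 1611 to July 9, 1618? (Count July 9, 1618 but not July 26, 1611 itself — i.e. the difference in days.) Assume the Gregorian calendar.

2540

Jul 26, 1611 → Jul 26, 1612: 366 days (Feb 29, 1612 is in that span).
Jul 26, 1612 → Jul 26, 1613: 365 days.
Jul 26, 1613 → Jul 26, 1614: 365 days.
Jul 26, 1614 → Jul 26, 1615: 365 days.
Jul 26, 1615 → Jul 26, 1616: 366 days (Feb 29, 1616 is in that span).
Jul 26, 1616 → Jul 26, 1617: 365 days.
Jul 26, 1617 → Aug 26, 1617: 31 days (July has 31).
Aug 26, 1617 → Sep 26, 1617: 31 days (August has 31).
Sep 26, 1617 → Oct 26, 1617: 30 days (September has 30).
Oct 26, 1617 → Nov 26, 1617: 31 days (October has 31).
Nov 26, 1617 → Dec 26, 1617: 30 days (November has 30).
Dec 26, 1617 → Jan 26, 1618: 31 days (December has 31).
Jan 26, 1618 → Feb 26, 1618: 31 days (January has 31).
Feb 26, 1618 → Mar 26, 1618: 28 days (February has 28).
Mar 26, 1618 → Apr 26, 1618: 31 days (March has 31).
Apr 26, 1618 → May 26, 1618: 30 days (April has 30).
May 26, 1618 → Jun 26, 1618: 31 days (May has 31).
Jun 26, 1618 → Jul 9, 1618: 13 days.
Total: 2540 days.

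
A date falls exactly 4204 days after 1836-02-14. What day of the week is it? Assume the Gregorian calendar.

Feb 14, 1836 is a Sunday.
4204 mod 7 = 4, so 4204 days after a Sunday is Sunday + 4 = Thursday.

Thursday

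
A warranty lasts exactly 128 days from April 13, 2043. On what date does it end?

Apr has 30 days: +18 → May 1, 2043 (110 left).
May has 31 days: +31 → Jun 1, 2043 (79 left).
Jun has 30 days: +30 → Jul 1, 2043 (49 left).
Jul has 31 days: +31 → Aug 1, 2043 (18 left).
+18 → Aug 19, 2043.

August 19, 2043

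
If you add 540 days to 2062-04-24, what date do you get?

October 16, 2063

+365 (one year) → Apr 24, 2063 (175 left).
Apr has 30 days: +7 → May 1, 2063 (168 left).
May has 31 days: +31 → Jun 1, 2063 (137 left).
Jun has 30 days: +30 → Jul 1, 2063 (107 left).
Jul has 31 days: +31 → Aug 1, 2063 (76 left).
Aug has 31 days: +31 → Sep 1, 2063 (45 left).
Sep has 30 days: +30 → Oct 1, 2063 (15 left).
+15 → Oct 16, 2063.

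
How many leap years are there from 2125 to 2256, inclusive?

32

Multiples of 4 in [2125,2256]: 33.
Of those, multiples of 100: 1 (not leap unless ÷400).
Multiples of 400: 0.
Leap years = 33 − 1 + 0 = 32.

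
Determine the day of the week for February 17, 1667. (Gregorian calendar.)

Thursday

Doomsday rule: the anchor day for the 1600s is Tuesday. For year 67: 67÷12 = 5 r 7, and 7÷4 = 1, so 5+7+1 = 13.
Tuesday + 13 ≡ Monday — that's 1667's doomsday.
In February the doomsday date is Feb 28 (1667 is not a leap year).
Feb 17 is 11 days before Feb 28; 11 mod 7 = 4, so Monday − 4 = Thursday.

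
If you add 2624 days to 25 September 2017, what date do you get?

+365 (one year) → Sep 25, 2018 (2259 left).
+365 (one year) → Sep 25, 2019 (1894 left).
+366 (one year; includes Feb 29, 2020) → Sep 25, 2020 (1528 left).
+365 (one year) → Sep 25, 2021 (1163 left).
+365 (one year) → Sep 25, 2022 (798 left).
+365 (one year) → Sep 25, 2023 (433 left).
+366 (one year; includes Feb 29, 2024) → Sep 25, 2024 (67 left).
Sep has 30 days: +6 → Oct 1, 2024 (61 left).
Oct has 31 days: +31 → Nov 1, 2024 (30 left).
Nov has 30 days: +30 → Dec 1, 2024 (0 left).

December 1, 2024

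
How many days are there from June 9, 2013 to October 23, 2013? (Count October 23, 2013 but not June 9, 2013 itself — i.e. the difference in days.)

136

Jun 9, 2013 → Jul 9, 2013: 30 days (June has 30).
Jul 9, 2013 → Aug 9, 2013: 31 days (July has 31).
Aug 9, 2013 → Sep 9, 2013: 31 days (August has 31).
Sep 9, 2013 → Oct 9, 2013: 30 days (September has 30).
Oct 9, 2013 → Oct 23, 2013: 14 days.
Total: 136 days.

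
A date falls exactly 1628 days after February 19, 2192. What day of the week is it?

First find the weekday of Feb 19, 2192. Doomsday rule: the anchor day for the 2100s is Sunday. For year 92: 92÷12 = 7 r 8, and 8÷4 = 2, so 7+8+2 = 17.
Sunday + 17 ≡ Wednesday — that's 2192's doomsday.
In February the doomsday date is Feb 29 (2192 is a leap year (divisible by 4)).
Feb 19 is 10 days before Feb 29; 10 mod 7 = 3, so Wednesday − 3 = Sunday.
1628 mod 7 = 4, so 1628 days after a Sunday is Sunday + 4 = Thursday.

Thursday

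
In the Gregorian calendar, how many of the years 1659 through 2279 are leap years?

Multiples of 4 in [1659,2279]: 155.
Of those, multiples of 100: 6 (not leap unless ÷400).
Multiples of 400: 1.
Leap years = 155 − 6 + 1 = 150.

150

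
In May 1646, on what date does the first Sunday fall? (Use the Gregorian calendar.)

May 1, 1646 is a Tuesday.
The first Sunday is therefore May 6 (5 days later).

May 6, 1646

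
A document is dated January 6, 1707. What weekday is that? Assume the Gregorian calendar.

Doomsday rule: the anchor day for the 1700s is Sunday. For year 07: 7÷12 = 0 r 7, and 7÷4 = 1, so 0+7+1 = 8.
Sunday + 8 ≡ Monday — that's 1707's doomsday.
In January the doomsday date is Jan 3 (1707 is not a leap year).
Jan 6 is 3 days after Jan 3; 3 mod 7 = 3, so Monday + 3 = Thursday.

Thursday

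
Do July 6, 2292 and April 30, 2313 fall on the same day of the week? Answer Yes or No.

Yes

From Jul 6, 2292 to Apr 30, 2313 is 7602 days.
7602 mod 7 = 0, so they are the same weekday.
(Jul 6, 2292 is a Wednesday; Apr 30, 2313 is a Wednesday.)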